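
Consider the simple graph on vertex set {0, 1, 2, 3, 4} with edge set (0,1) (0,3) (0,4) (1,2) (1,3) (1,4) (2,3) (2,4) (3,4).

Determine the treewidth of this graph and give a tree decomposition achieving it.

Each bag holds 4 vertices, so the decomposition has width 3, which upper-bounds the treewidth. Conversely, {0, 1, 3, 4} is a clique of size 4, and the vertices of any clique must share a bag in every tree decomposition; so some bag has ≥ 4 vertices and tw(G) ≥ 3. Therefore the treewidth is 3.

Treewidth 3.
One optimal decomposition is:
Bags: B1 = {1, 2, 3, 4}  B2 = {0, 1, 3, 4}
Tree: B1–B2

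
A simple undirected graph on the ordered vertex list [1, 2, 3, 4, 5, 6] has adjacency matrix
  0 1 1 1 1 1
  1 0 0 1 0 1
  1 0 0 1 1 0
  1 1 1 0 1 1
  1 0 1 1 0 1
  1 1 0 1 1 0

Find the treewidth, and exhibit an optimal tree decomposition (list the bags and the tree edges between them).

Treewidth 3.
Bags: B1 = {1, 4, 5, 6}  B2 = {1, 2, 4, 6}  B3 = {1, 3, 4, 5}
Tree: B1–B2, B1–B3

Each bag holds 4 vertices, so the decomposition has width 3, which upper-bounds the treewidth. Conversely, {1, 2, 4, 6} is a clique of size 4, and the vertices of any clique must share a bag in every tree decomposition; so some bag has ≥ 4 vertices and tw(G) ≥ 3. Therefore the treewidth is 3.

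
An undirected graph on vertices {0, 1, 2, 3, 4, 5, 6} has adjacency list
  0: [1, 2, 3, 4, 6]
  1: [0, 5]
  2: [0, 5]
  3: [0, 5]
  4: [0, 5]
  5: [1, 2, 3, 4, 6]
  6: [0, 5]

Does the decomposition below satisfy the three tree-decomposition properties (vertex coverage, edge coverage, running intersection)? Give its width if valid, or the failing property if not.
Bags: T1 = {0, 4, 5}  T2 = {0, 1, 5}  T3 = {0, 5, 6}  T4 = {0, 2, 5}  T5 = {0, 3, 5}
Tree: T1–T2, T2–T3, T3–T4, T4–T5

Checking the three conditions: (i) the bags cover all of {0, 1, 2, 3, 4, 5, 6}; (ii) for each edge, some bag contains both endpoints; (iii) the bags containing any fixed vertex form a subtree. All hold, so the decomposition is valid with width 3 − 1 = 2.

Yes; width 2.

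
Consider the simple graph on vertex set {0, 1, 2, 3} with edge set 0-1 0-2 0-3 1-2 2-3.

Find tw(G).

A width-2 tree decomposition is:
Bags: B1 = {0, 2, 3}  B2 = {0, 1, 2}
Tree: B1–B2
Each bag holds 3 vertices, so the decomposition has width 2, which upper-bounds the treewidth. Conversely, {0, 1, 2} is a clique of size 3, and the vertices of any clique must share a bag in every tree decomposition; so some bag has ≥ 3 vertices and tw(G) ≥ 2. Combining the bounds, tw(G) = 2.

2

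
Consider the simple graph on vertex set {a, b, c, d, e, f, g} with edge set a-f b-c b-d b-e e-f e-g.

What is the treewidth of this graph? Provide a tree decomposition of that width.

Each bag holds 2 vertices, so the decomposition has width 1, which upper-bounds the treewidth. Since G has at least one edge (e.g. b–e), it is not an edgeless graph, so tw(G) ≥ 1. Combining the bounds, tw(G) = 1.

Treewidth 1.
One such decomposition:
Bags: B1 = {b, e}  B2 = {b, d}  B3 = {e, f}  B4 = {b, c}  B5 = {e, g}  B6 = {a, f}
Tree: B1–B2, B1–B3, B2–B4, B1–B5, B3–B6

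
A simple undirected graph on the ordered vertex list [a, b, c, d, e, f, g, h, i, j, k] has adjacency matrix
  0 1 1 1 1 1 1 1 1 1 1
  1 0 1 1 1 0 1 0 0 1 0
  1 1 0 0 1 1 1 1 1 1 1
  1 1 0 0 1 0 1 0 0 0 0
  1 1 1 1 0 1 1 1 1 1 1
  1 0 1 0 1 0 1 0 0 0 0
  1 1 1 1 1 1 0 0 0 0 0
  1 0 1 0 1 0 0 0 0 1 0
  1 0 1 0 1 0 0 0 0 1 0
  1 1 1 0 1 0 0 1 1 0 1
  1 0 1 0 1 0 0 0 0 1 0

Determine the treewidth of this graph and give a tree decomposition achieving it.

The largest bag has 5 vertices, giving width 4; this decomposition certifies tw(G) ≤ 4. Conversely, {a, b, d, e, g} is a clique of size 5, and the vertices of any clique must share a bag in every tree decomposition; so some bag has ≥ 5 vertices and tw(G) ≥ 4. Therefore the treewidth is 4.

Treewidth 4.
One optimal decomposition is:
Bags: B1 = {a, b, c, e, j}  B2 = {a, c, e, i, j}  B3 = {a, b, c, e, g}  B4 = {a, c, e, j, k}  B5 = {a, b, d, e, g}  B6 = {a, c, e, f, g}  B7 = {a, c, e, h, j}
Tree: B1–B2, B1–B3, B2–B4, B3–B5, B3–B6, B4–B7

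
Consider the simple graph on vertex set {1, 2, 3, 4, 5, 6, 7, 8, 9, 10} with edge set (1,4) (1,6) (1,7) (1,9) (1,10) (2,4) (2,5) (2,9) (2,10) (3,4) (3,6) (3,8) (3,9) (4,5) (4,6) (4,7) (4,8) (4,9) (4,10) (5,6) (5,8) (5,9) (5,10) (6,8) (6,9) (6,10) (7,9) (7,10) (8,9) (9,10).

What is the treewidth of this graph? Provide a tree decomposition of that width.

Treewidth 4.
One optimal decomposition is:
Bags: B1 = {4, 5, 6, 9, 10}  B2 = {4, 5, 6, 8, 9}  B3 = {3, 4, 6, 8, 9}  B4 = {1, 4, 6, 9, 10}  B5 = {1, 4, 7, 9, 10}  B6 = {2, 4, 5, 9, 10}
Tree: B1–B2, B2–B3, B1–B4, B4–B5, B1–B6

Each bag holds 5 vertices, so the decomposition has width 4, which upper-bounds the treewidth. Conversely, {2, 4, 5, 9, 10} is a clique of size 5, and the vertices of any clique must share a bag in every tree decomposition; so some bag has ≥ 5 vertices and tw(G) ≥ 4. Therefore the treewidth is 4.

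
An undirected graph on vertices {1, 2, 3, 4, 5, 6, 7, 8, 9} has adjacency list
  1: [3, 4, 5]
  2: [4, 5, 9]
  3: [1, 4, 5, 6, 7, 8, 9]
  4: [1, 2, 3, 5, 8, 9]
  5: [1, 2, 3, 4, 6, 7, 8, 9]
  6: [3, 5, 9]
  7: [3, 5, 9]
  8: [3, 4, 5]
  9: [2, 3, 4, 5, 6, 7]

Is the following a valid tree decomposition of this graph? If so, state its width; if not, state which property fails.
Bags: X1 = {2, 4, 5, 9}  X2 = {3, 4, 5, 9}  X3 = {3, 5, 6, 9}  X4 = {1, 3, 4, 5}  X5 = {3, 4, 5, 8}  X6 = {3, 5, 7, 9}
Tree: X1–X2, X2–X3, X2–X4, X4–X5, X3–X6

Every vertex of G appears in some bag (union = {1, 2, 3, 4, 5, 6, 7, 8, 9}); every edge is covered by a bag; and for each vertex v the set of bags containing v is connected in the bag tree. The decomposition is therefore valid. The largest bag has 4 vertices, so the width is 3.

Yes; width 3.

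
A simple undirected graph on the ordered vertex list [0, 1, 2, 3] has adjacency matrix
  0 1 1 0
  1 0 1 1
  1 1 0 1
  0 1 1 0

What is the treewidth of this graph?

2

A width-2 tree decomposition is:
Bags: B1 = {1, 2, 3}  B2 = {0, 1, 2}
Tree: B1–B2
Each bag holds 3 vertices, so the decomposition has width 2, which upper-bounds the treewidth. Conversely, {0, 1, 2} is a clique of size 3, and the vertices of any clique must share a bag in every tree decomposition; so some bag has ≥ 3 vertices and tw(G) ≥ 2. The upper and lower bounds meet at 2, so that is the treewidth.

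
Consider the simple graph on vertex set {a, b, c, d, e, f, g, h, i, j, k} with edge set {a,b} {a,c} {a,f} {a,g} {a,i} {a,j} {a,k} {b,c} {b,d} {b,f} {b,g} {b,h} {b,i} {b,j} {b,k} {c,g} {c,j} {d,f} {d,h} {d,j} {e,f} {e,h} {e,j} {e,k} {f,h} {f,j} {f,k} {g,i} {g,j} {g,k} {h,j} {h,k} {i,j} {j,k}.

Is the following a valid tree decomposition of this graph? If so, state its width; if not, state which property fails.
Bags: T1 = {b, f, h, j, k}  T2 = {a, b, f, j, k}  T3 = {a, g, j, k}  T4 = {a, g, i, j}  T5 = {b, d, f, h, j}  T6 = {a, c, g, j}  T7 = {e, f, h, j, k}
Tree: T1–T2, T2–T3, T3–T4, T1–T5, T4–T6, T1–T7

A tree decomposition must satisfy three properties: every vertex lies in some bag; for every edge, both endpoints lie together in some bag; and for every vertex, the bags containing it form a connected subtree. Here edge (b,g) lies in no bag, so the decomposition is invalid.

No — edge (b,g) lies in no bag.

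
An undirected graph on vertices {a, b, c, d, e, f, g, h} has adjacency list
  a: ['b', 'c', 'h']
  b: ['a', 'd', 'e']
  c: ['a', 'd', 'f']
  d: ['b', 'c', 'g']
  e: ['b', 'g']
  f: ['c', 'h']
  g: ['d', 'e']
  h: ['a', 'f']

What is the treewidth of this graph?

2

A width-2 tree decomposition is:
Bags: B1 = {b, e, g}  B2 = {b, d, g}  B3 = {a, b, d}  B4 = {a, c, d}  B5 = {a, c, h}  B6 = {c, f, h}
Tree: B1–B2, B2–B3, B3–B4, B4–B5, B5–B6
Each bag holds 3 vertices, so the decomposition has width 2, which upper-bounds the treewidth. The edges e–g–d–b–e form a cycle, so G is not a tree and its treewidth is at least 2. Combining the bounds, tw(G) = 2.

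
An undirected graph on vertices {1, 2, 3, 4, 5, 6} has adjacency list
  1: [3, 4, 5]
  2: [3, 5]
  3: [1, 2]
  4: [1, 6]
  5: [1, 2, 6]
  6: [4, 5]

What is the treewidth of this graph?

A width-2 tree decomposition is:
Bags: B1 = {2, 3, 5}  B2 = {1, 3, 5}  B3 = {1, 5, 6}  B4 = {1, 4, 6}
Tree: B1–B2, B2–B3, B3–B4
Every bag has size at most 3, so the width is 3 − 1 = 2 and tw(G) ≤ 2. The edges 2–3–1–5–2 form a cycle, so G is not a tree and its treewidth is at least 2. Hence tw(G) = 2 exactly.

2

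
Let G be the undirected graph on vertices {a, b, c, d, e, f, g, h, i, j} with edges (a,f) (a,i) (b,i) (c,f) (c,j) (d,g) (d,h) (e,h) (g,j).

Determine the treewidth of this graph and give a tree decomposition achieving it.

The largest bag has 2 vertices, giving width 1; this decomposition certifies tw(G) ≤ 1. Any graph with an edge has treewidth ≥ 1, and G has the edge b–i. Hence tw(G) = 1 exactly.

Treewidth 1.
One such decomposition:
Bags: B1 = {b, i}  B2 = {a, i}  B3 = {a, f}  B4 = {c, f}  B5 = {c, j}  B6 = {g, j}  B7 = {d, g}  B8 = {d, h}  B9 = {e, h}
Tree: B1–B2, B2–B3, B3–B4, B4–B5, B5–B6, B6–B7, B7–B8, B8–B9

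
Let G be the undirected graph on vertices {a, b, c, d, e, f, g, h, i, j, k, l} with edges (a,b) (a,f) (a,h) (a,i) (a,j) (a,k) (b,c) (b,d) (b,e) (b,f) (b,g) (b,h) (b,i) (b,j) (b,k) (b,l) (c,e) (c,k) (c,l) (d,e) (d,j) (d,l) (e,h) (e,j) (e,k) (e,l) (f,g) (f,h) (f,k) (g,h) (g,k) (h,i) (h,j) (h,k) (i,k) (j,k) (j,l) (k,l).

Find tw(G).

4

A width-4 tree decomposition is:
Bags: B1 = {a, b, h, i, k}  B2 = {a, b, f, h, k}  B3 = {a, b, h, j, k}  B4 = {b, e, h, j, k}  B5 = {b, e, j, k, l}  B6 = {b, d, e, j, l}  B7 = {b, c, e, k, l}  B8 = {b, f, g, h, k}
Tree: B1–B2, B2–B3, B3–B4, B4–B5, B5–B6, B5–B7, B2–B8
Each bag holds 5 vertices, so the decomposition has width 4, which upper-bounds the treewidth. Conversely, {b, d, e, j, l} is a clique of size 5, and the vertices of any clique must share a bag in every tree decomposition; so some bag has ≥ 5 vertices and tw(G) ≥ 4. Therefore the treewidth is 4.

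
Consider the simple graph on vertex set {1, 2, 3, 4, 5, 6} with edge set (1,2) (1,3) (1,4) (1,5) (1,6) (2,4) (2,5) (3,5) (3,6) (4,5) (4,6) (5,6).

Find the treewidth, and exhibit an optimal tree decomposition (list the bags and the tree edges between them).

Treewidth 3.
One optimal decomposition is:
Bags: B1 = {1, 4, 5, 6}  B2 = {1, 2, 4, 5}  B3 = {1, 3, 5, 6}
Tree: B1–B2, B1–B3

Each bag holds 4 vertices, so the decomposition has width 3, which upper-bounds the treewidth. For the lower bound, the 4 vertices {1, 3, 5, 6} are pairwise adjacent, and any tree decomposition puts a clique entirely inside one bag — forcing width ≥ 3. Therefore the treewidth is 3.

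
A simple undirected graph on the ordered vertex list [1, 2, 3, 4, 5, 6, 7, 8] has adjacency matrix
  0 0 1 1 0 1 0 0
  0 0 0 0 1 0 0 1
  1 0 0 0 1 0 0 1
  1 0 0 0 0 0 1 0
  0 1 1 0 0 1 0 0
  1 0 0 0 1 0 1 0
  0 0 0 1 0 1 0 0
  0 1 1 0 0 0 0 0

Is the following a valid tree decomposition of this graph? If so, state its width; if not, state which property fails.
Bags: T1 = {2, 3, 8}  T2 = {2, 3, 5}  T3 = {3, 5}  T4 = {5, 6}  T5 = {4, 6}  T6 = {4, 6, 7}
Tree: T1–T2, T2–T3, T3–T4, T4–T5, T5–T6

A tree decomposition must satisfy three properties: every vertex lies in some bag; for every edge, both endpoints lie together in some bag; and for every vertex, the bags containing it form a connected subtree. Here vertex 1 appears in no bag, so the decomposition is invalid.

No — vertex 1 appears in no bag.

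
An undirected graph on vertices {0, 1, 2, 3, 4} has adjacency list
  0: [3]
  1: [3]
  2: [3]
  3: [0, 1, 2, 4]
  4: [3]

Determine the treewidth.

1

A width-1 tree decomposition is:
Bags: B1 = {1, 3}  B2 = {0, 3}  B3 = {2, 3}  B4 = {3, 4}
Tree: B1–B2, B1–B3, B3–B4
Each bag holds 2 vertices, so the decomposition has width 1, which upper-bounds the treewidth. Any graph with an edge has treewidth ≥ 1, and G has the edge 3–1. Hence tw(G) = 1 exactly.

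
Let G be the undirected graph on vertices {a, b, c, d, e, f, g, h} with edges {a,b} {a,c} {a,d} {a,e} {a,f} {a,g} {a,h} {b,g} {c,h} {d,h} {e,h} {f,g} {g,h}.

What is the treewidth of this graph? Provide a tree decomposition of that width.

Treewidth 2.
One optimal decomposition is:
Bags: B1 = {a, e, h}  B2 = {a, c, h}  B3 = {a, g, h}  B4 = {a, d, h}  B5 = {a, f, g}  B6 = {a, b, g}
Tree: B1–B2, B1–B3, B3–B4, B3–B5, B5–B6

Every bag has size at most 3, so the width is 3 − 1 = 2 and tw(G) ≤ 2. Conversely, {a, d, h} is a clique of size 3, and the vertices of any clique must share a bag in every tree decomposition; so some bag has ≥ 3 vertices and tw(G) ≥ 2. The upper and lower bounds meet at 2, so that is the treewidth.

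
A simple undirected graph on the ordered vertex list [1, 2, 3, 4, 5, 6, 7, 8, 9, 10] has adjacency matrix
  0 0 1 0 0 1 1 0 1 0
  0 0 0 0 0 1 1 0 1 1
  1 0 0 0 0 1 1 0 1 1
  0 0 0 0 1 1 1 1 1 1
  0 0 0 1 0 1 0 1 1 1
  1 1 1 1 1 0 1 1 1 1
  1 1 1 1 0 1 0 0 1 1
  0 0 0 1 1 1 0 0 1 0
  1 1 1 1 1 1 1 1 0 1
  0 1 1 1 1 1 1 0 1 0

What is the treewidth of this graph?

A width-4 tree decomposition is:
Bags: B1 = {1, 3, 6, 7, 9}  B2 = {3, 6, 7, 9, 10}  B3 = {4, 6, 7, 9, 10}  B4 = {2, 6, 7, 9, 10}  B5 = {4, 5, 6, 9, 10}  B6 = {4, 5, 6, 8, 9}
Tree: B1–B2, B2–B3, B2–B4, B3–B5, B5–B6
Each bag holds 5 vertices, so the decomposition has width 4, which upper-bounds the treewidth. For the lower bound, the 5 vertices {4, 5, 6, 8, 9} are pairwise adjacent, and any tree decomposition puts a clique entirely inside one bag — forcing width ≥ 4. Therefore the treewidth is 4.

4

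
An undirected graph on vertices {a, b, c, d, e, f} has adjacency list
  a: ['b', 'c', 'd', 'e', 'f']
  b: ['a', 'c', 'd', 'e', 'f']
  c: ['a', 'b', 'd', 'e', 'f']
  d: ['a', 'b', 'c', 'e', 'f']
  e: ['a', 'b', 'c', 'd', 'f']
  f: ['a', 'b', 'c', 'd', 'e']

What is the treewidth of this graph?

A width-5 tree decomposition is:
Bags: B1 = {a, b, c, d, e, f}
Tree: (single bag)
A single bag containing all 6 vertices is trivially a valid decomposition of width 5. On the other hand G contains the 6-clique {a, b, c, d, e, f}. A clique must lie in a single bag of any decomposition, so no decomposition can have width below 5. Therefore the treewidth is 5.

5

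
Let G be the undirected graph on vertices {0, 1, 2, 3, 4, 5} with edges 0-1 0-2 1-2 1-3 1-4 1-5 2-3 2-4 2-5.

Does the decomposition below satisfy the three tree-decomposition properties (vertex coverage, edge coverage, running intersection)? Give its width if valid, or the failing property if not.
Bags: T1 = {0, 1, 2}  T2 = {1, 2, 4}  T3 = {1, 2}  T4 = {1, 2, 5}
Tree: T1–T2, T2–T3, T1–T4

No — vertex 3 appears in no bag.

A tree decomposition must satisfy three properties: every vertex lies in some bag; for every edge, both endpoints lie together in some bag; and for every vertex, the bags containing it form a connected subtree. Here vertex 3 appears in no bag, so the decomposition is invalid.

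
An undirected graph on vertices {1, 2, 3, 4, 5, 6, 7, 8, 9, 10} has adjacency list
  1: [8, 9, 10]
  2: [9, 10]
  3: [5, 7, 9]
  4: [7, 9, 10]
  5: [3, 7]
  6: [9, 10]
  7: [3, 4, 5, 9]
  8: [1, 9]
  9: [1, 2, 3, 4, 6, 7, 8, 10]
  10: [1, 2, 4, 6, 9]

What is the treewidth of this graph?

2

A width-2 tree decomposition is:
Bags: B1 = {3, 7, 9}  B2 = {4, 7, 9}  B3 = {4, 9, 10}  B4 = {1, 9, 10}  B5 = {1, 8, 9}  B6 = {2, 9, 10}  B7 = {6, 9, 10}  B8 = {3, 5, 7}
Tree: B1–B2, B2–B3, B3–B4, B4–B5, B3–B6, B3–B7, B1–B8
Every bag has size at most 3, so the width is 3 − 1 = 2 and tw(G) ≤ 2. For the lower bound, the 3 vertices {1, 8, 9} are pairwise adjacent, and any tree decomposition puts a clique entirely inside one bag — forcing width ≥ 2. Hence tw(G) = 2 exactly.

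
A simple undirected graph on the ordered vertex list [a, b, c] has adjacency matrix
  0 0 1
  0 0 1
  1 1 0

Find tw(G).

A width-1 tree decomposition is:
Bags: B1 = {b, c}  B2 = {a, c}
Tree: B1–B2
The largest bag has 2 vertices, giving width 1; this decomposition certifies tw(G) ≤ 1. Since G has at least one edge (e.g. c–b), it is not an edgeless graph, so tw(G) ≥ 1. The upper and lower bounds meet at 1, so that is the treewidth.

1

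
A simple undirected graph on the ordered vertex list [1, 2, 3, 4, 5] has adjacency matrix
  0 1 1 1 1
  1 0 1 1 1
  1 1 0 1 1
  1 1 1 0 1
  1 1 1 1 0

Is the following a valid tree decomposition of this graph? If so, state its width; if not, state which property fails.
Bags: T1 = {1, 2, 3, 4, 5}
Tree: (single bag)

Yes; width 4.

Checking the three conditions: (i) the bags cover all of {1, 2, 3, 4, 5}; (ii) for each edge, some bag contains both endpoints; (iii) the bags containing any fixed vertex form a subtree. All hold, so the decomposition is valid with width 5 − 1 = 4.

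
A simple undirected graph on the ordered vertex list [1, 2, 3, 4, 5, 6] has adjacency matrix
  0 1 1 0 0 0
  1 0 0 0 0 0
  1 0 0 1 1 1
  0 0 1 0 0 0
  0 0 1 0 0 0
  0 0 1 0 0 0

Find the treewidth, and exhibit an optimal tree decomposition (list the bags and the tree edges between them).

Treewidth 1.
Bags: B1 = {1, 3}  B2 = {1, 2}  B3 = {3, 5}  B4 = {3, 4}  B5 = {3, 6}
Tree: B1–B2, B1–B3, B3–B4, B1–B5

Every bag has size at most 2, so the width is 2 − 1 = 1 and tw(G) ≤ 1. Any graph with an edge has treewidth ≥ 1, and G has the edge 3–1. Combining the bounds, tw(G) = 1.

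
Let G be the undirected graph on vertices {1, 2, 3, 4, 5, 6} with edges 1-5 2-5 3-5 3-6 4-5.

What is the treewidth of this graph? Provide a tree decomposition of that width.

Treewidth 1.
Bags: B1 = {3, 5}  B2 = {1, 5}  B3 = {4, 5}  B4 = {2, 5}  B5 = {3, 6}
Tree: B1–B2, B2–B3, B3–B4, B1–B5

Every bag has size at most 2, so the width is 2 − 1 = 1 and tw(G) ≤ 1. Any graph with an edge has treewidth ≥ 1, and G has the edge 3–5. Hence tw(G) = 1 exactly.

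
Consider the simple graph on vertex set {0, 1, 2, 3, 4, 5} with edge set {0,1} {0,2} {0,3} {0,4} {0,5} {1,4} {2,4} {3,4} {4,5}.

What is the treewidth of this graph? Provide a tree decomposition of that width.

Treewidth 2.
One optimal decomposition is:
Bags: B1 = {0, 1, 4}  B2 = {0, 3, 4}  B3 = {0, 4, 5}  B4 = {0, 2, 4}
Tree: B1–B2, B1–B3, B3–B4

The largest bag has 3 vertices, giving width 2; this decomposition certifies tw(G) ≤ 2. On the other hand G contains the 3-clique {0, 1, 4}. A clique must lie in a single bag of any decomposition, so no decomposition can have width below 2. The upper and lower bounds meet at 2, so that is the treewidth.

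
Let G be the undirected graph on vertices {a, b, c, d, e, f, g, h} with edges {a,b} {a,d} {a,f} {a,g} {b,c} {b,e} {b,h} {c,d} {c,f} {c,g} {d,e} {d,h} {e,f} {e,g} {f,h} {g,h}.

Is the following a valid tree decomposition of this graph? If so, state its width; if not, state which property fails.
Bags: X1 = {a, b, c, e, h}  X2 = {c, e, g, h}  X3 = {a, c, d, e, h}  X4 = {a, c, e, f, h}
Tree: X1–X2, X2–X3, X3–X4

No — edge (a,g) lies in no bag.

A tree decomposition must satisfy three properties: every vertex lies in some bag; for every edge, both endpoints lie together in some bag; and for every vertex, the bags containing it form a connected subtree. Here edge (a,g) lies in no bag, so the decomposition is invalid.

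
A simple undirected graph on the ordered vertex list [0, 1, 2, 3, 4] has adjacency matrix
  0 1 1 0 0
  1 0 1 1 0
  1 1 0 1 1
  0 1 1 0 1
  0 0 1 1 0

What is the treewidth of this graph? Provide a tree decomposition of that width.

Each bag holds 3 vertices, so the decomposition has width 2, which upper-bounds the treewidth. For the lower bound, the 3 vertices {0, 1, 2} are pairwise adjacent, and any tree decomposition puts a clique entirely inside one bag — forcing width ≥ 2. Therefore the treewidth is 2.

Treewidth 2.
One optimal decomposition is:
Bags: B1 = {0, 1, 2}  B2 = {1, 2, 3}  B3 = {2, 3, 4}
Tree: B1–B2, B2–B3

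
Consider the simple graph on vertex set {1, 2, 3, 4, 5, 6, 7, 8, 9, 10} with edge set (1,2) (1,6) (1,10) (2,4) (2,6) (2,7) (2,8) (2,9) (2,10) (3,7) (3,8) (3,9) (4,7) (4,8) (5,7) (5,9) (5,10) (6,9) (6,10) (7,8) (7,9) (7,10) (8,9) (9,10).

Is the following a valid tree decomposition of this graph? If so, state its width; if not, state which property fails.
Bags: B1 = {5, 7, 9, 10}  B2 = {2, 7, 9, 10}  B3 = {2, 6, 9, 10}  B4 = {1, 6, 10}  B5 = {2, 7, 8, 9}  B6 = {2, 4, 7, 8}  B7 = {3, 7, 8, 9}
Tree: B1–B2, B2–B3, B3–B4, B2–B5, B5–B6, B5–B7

No — edge (2,1) lies in no bag.

A tree decomposition must satisfy three properties: every vertex lies in some bag; for every edge, both endpoints lie together in some bag; and for every vertex, the bags containing it form a connected subtree. Here edge (2,1) lies in no bag, so the decomposition is invalid.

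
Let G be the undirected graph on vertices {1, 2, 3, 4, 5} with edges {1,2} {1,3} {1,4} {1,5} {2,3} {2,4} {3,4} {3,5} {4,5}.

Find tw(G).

A width-3 tree decomposition is:
Bags: B1 = {1, 3, 4, 5}  B2 = {1, 2, 3, 4}
Tree: B1–B2
The largest bag has 4 vertices, giving width 3; this decomposition certifies tw(G) ≤ 3. Conversely, {1, 2, 3, 4} is a clique of size 4, and the vertices of any clique must share a bag in every tree decomposition; so some bag has ≥ 4 vertices and tw(G) ≥ 3. Combining the bounds, tw(G) = 3.

3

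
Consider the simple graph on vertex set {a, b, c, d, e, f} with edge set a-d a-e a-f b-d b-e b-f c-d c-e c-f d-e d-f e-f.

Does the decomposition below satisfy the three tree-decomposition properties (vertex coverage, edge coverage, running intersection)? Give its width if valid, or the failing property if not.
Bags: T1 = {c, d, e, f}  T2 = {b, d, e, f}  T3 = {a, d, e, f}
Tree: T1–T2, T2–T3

Yes; width 3.

Vertex coverage: the bags together contain {a, b, c, d, e, f}, the full vertex set. Edge coverage: each edge of G has both endpoints in at least one bag. Running intersection: for every vertex, the bags containing it form a connected subtree. All three properties hold, so this is a valid tree decomposition of width max|bag| − 1 = 3, and hence tw(G) ≤ 3.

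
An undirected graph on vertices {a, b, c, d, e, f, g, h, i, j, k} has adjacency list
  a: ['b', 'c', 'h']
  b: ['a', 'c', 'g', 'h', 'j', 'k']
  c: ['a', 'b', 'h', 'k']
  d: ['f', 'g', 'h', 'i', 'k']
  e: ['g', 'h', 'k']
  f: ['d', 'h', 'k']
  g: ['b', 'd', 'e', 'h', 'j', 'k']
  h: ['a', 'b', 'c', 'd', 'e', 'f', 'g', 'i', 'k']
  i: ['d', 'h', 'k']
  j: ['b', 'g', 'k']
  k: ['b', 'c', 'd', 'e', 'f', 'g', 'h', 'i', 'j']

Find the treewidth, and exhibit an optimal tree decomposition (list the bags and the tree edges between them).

Treewidth 3.
One such decomposition:
Bags: B1 = {e, g, h, k}  B2 = {b, g, h, k}  B3 = {d, g, h, k}  B4 = {b, c, h, k}  B5 = {d, h, i, k}  B6 = {b, g, j, k}  B7 = {a, b, c, h}  B8 = {d, f, h, k}
Tree: B1–B2, B2–B3, B2–B4, B3–B5, B2–B6, B4–B7, B5–B8

The largest bag has 4 vertices, giving width 3; this decomposition certifies tw(G) ≤ 3. Conversely, {b, g, j, k} is a clique of size 4, and the vertices of any clique must share a bag in every tree decomposition; so some bag has ≥ 4 vertices and tw(G) ≥ 3. Combining the bounds, tw(G) = 3.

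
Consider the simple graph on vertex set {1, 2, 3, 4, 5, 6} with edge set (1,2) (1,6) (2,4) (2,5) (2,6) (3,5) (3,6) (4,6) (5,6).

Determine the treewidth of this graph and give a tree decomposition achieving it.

The largest bag has 3 vertices, giving width 2; this decomposition certifies tw(G) ≤ 2. On the other hand G contains the 3-clique {1, 2, 6}. A clique must lie in a single bag of any decomposition, so no decomposition can have width below 2. Therefore the treewidth is 2.

Treewidth 2.
Bags: B1 = {2, 5, 6}  B2 = {1, 2, 6}  B3 = {3, 5, 6}  B4 = {2, 4, 6}
Tree: B1–B2, B1–B3, B2–B4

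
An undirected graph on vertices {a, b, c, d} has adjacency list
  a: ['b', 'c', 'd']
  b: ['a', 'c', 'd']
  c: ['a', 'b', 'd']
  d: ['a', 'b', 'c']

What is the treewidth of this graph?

3

A width-3 tree decomposition is:
Bags: B1 = {a, b, c, d}
Tree: (single bag)
A single bag containing all 4 vertices is trivially a valid decomposition of width 3. For the lower bound, the 4 vertices {a, b, c, d} are pairwise adjacent, and any tree decomposition puts a clique entirely inside one bag — forcing width ≥ 3. Hence tw(G) = 3 exactly.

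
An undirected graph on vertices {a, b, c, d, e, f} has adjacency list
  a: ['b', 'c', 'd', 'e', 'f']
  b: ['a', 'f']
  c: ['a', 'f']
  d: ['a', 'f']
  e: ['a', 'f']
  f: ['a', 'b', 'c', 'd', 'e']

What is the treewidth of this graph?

A width-2 tree decomposition is:
Bags: B1 = {a, d, f}  B2 = {a, c, f}  B3 = {a, b, f}  B4 = {a, e, f}
Tree: B1–B2, B1–B3, B3–B4
Each bag holds 3 vertices, so the decomposition has width 2, which upper-bounds the treewidth. Conversely, {a, d, f} is a clique of size 3, and the vertices of any clique must share a bag in every tree decomposition; so some bag has ≥ 3 vertices and tw(G) ≥ 2. Combining the bounds, tw(G) = 2.

2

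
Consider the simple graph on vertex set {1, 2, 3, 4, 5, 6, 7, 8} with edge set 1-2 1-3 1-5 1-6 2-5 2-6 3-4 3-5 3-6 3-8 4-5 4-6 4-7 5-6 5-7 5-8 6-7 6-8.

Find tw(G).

A width-3 tree decomposition is:
Bags: B1 = {3, 5, 6, 8}  B2 = {3, 4, 5, 6}  B3 = {1, 3, 5, 6}  B4 = {1, 2, 5, 6}  B5 = {4, 5, 6, 7}
Tree: B1–B2, B1–B3, B3–B4, B2–B5
The largest bag has 4 vertices, giving width 3; this decomposition certifies tw(G) ≤ 3. On the other hand G contains the 4-clique {1, 2, 5, 6}. A clique must lie in a single bag of any decomposition, so no decomposition can have width below 3. Combining the bounds, tw(G) = 3.

3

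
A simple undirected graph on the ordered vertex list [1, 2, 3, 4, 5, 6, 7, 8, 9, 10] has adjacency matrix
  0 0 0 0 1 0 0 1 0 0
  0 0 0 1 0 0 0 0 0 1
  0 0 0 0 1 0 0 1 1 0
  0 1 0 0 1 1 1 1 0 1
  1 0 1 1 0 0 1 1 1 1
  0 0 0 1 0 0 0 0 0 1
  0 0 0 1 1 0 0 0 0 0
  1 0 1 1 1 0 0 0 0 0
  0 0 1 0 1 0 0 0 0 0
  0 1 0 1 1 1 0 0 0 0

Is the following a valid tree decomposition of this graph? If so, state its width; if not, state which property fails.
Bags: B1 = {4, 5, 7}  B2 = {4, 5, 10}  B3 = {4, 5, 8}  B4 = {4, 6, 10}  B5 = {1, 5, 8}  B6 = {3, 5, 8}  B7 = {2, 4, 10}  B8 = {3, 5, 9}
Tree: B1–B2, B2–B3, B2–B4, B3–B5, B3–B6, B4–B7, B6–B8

Vertex coverage: the bags together contain {1, 2, 3, 4, 5, 6, 7, 8, 9, 10}, the full vertex set. Edge coverage: each edge of G has both endpoints in at least one bag. Running intersection: for every vertex, the bags containing it form a connected subtree. All three properties hold, so this is a valid tree decomposition of width max|bag| − 1 = 2, and hence tw(G) ≤ 2.

Yes; width 2.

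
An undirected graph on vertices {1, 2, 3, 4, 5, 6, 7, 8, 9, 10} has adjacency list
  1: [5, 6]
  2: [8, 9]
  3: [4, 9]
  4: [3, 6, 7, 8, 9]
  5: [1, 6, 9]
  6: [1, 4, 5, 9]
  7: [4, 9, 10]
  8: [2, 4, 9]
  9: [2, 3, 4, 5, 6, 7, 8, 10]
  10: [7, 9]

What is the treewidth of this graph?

A width-2 tree decomposition is:
Bags: B1 = {5, 6, 9}  B2 = {4, 6, 9}  B3 = {4, 7, 9}  B4 = {3, 4, 9}  B5 = {7, 9, 10}  B6 = {4, 8, 9}  B7 = {1, 5, 6}  B8 = {2, 8, 9}
Tree: B1–B2, B2–B3, B3–B4, B3–B5, B4–B6, B1–B7, B6–B8
Each bag holds 3 vertices, so the decomposition has width 2, which upper-bounds the treewidth. Conversely, {1, 5, 6} is a clique of size 3, and the vertices of any clique must share a bag in every tree decomposition; so some bag has ≥ 3 vertices and tw(G) ≥ 2. The upper and lower bounds meet at 2, so that is the treewidth.

2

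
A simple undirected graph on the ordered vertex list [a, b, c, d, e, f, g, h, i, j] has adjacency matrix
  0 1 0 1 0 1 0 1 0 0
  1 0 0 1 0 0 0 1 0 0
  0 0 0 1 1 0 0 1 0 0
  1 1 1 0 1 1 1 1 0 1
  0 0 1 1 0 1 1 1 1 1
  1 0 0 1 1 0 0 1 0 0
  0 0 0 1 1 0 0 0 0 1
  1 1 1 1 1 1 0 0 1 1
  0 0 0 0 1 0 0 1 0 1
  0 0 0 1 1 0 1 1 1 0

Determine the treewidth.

A width-3 tree decomposition is:
Bags: B1 = {d, e, f, h}  B2 = {d, e, h, j}  B3 = {e, h, i, j}  B4 = {a, d, f, h}  B5 = {d, e, g, j}  B6 = {a, b, d, h}  B7 = {c, d, e, h}
Tree: B1–B2, B2–B3, B1–B4, B2–B5, B4–B6, B2–B7
Each bag holds 4 vertices, so the decomposition has width 3, which upper-bounds the treewidth. Conversely, {d, e, g, j} is a clique of size 4, and the vertices of any clique must share a bag in every tree decomposition; so some bag has ≥ 4 vertices and tw(G) ≥ 3. Therefore the treewidth is 3.

3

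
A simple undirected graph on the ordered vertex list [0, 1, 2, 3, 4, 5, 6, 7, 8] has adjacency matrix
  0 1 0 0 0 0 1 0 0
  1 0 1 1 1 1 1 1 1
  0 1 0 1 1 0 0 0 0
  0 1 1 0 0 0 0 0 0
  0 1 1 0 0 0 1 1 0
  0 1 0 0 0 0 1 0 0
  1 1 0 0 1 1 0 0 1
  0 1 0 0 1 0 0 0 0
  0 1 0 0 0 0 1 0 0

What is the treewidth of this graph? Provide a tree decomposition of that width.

The largest bag has 3 vertices, giving width 2; this decomposition certifies tw(G) ≤ 2. Conversely, {1, 2, 3} is a clique of size 3, and the vertices of any clique must share a bag in every tree decomposition; so some bag has ≥ 3 vertices and tw(G) ≥ 2. The upper and lower bounds meet at 2, so that is the treewidth.

Treewidth 2.
One such decomposition:
Bags: B1 = {1, 2, 4}  B2 = {1, 4, 6}  B3 = {0, 1, 6}  B4 = {1, 2, 3}  B5 = {1, 6, 8}  B6 = {1, 5, 6}  B7 = {1, 4, 7}
Tree: B1–B2, B2–B3, B1–B4, B2–B5, B2–B6, B1–B7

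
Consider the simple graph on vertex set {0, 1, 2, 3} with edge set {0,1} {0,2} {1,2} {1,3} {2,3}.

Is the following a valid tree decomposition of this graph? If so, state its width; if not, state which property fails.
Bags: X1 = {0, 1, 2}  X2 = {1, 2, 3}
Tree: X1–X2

Yes; width 2.

Vertex coverage: the bags together contain {0, 1, 2, 3}, the full vertex set. Edge coverage: each edge of G has both endpoints in at least one bag. Running intersection: for every vertex, the bags containing it form a connected subtree. All three properties hold, so this is a valid tree decomposition of width max|bag| − 1 = 2, and hence tw(G) ≤ 2.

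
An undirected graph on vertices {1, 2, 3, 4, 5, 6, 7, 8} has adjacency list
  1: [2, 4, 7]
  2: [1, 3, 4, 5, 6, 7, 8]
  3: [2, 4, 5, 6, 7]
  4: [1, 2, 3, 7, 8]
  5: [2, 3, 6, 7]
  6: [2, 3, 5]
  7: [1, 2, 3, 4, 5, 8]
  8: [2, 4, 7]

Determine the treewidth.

A width-3 tree decomposition is:
Bags: B1 = {2, 3, 4, 7}  B2 = {2, 4, 7, 8}  B3 = {2, 3, 5, 7}  B4 = {1, 2, 4, 7}  B5 = {2, 3, 5, 6}
Tree: B1–B2, B1–B3, B2–B4, B3–B5
The largest bag has 4 vertices, giving width 3; this decomposition certifies tw(G) ≤ 3. For the lower bound, the 4 vertices {2, 3, 5, 6} are pairwise adjacent, and any tree decomposition puts a clique entirely inside one bag — forcing width ≥ 3. Combining the bounds, tw(G) = 3.

3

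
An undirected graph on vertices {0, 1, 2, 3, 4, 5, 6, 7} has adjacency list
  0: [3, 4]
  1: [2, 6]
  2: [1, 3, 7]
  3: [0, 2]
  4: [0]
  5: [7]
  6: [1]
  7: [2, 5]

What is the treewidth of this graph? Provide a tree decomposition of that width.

Every bag has size at most 2, so the width is 2 − 1 = 1 and tw(G) ≤ 1. Any graph with an edge has treewidth ≥ 1, and G has the edge 1–2. Combining the bounds, tw(G) = 1.

Treewidth 1.
Bags: B1 = {1, 2}  B2 = {2, 7}  B3 = {2, 3}  B4 = {5, 7}  B5 = {0, 3}  B6 = {1, 6}  B7 = {0, 4}
Tree: B1–B2, B1–B3, B2–B4, B3–B5, B1–B6, B5–B7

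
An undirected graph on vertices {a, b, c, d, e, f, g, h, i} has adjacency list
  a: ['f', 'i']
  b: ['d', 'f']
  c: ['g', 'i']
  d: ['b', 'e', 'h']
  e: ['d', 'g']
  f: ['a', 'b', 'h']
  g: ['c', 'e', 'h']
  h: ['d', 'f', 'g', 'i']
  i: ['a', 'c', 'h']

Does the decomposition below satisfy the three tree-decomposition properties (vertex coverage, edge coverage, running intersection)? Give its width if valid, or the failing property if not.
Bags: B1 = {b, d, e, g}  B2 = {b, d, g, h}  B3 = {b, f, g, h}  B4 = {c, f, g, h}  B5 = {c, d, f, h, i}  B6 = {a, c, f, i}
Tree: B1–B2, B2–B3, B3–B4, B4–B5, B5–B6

No — bags containing vertex d are not connected in the tree.

A tree decomposition must satisfy three properties: every vertex lies in some bag; for every edge, both endpoints lie together in some bag; and for every vertex, the bags containing it form a connected subtree. Here bags containing vertex d are not connected in the tree, so the decomposition is invalid.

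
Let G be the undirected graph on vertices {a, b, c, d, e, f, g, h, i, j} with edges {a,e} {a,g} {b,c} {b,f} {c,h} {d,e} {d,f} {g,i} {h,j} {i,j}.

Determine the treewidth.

A width-2 tree decomposition is:
Bags: B1 = {b, c, h}  B2 = {b, f, h}  B3 = {d, f, h}  B4 = {d, e, h}  B5 = {a, e, h}  B6 = {a, g, h}  B7 = {g, h, i}  B8 = {h, i, j}
Tree: B1–B2, B2–B3, B3–B4, B4–B5, B5–B6, B6–B7, B7–B8
The largest bag has 3 vertices, giving width 2; this decomposition certifies tw(G) ≤ 2. The edges h–c–b–f–d–e–a–g–i–j–h form a cycle, so G is not a tree and its treewidth is at least 2. Therefore the treewidth is 2.

2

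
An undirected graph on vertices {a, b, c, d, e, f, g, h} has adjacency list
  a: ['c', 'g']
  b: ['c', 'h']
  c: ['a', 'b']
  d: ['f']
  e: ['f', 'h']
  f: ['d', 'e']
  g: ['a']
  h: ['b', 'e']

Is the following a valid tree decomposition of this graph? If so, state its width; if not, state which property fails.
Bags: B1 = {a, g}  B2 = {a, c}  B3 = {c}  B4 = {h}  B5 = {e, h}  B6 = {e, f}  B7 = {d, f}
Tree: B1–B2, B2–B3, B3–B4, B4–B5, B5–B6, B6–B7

No — vertex b appears in no bag.

A tree decomposition must satisfy three properties: every vertex lies in some bag; for every edge, both endpoints lie together in some bag; and for every vertex, the bags containing it form a connected subtree. Here vertex b appears in no bag, so the decomposition is invalid.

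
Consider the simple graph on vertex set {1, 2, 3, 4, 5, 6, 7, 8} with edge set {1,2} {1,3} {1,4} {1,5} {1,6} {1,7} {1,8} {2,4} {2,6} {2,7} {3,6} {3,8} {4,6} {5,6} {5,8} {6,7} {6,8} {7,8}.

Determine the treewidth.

A width-3 tree decomposition is:
Bags: B1 = {1, 6, 7, 8}  B2 = {1, 3, 6, 8}  B3 = {1, 2, 6, 7}  B4 = {1, 5, 6, 8}  B5 = {1, 2, 4, 6}
Tree: B1–B2, B1–B3, B1–B4, B3–B5
Every bag has size at most 4, so the width is 4 − 1 = 3 and tw(G) ≤ 3. For the lower bound, the 4 vertices {1, 3, 6, 8} are pairwise adjacent, and any tree decomposition puts a clique entirely inside one bag — forcing width ≥ 3. Hence tw(G) = 3 exactly.

3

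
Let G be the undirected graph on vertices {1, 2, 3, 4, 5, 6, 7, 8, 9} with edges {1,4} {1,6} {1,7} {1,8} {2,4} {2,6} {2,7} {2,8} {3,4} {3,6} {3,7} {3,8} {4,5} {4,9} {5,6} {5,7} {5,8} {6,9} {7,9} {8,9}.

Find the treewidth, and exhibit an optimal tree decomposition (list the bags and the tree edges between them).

Every bag has size at most 5, so the width is 5 − 1 = 4 and tw(G) ≤ 4. For the lower bound: the 5 vertex sets {1,8}, {5,7}, {4,9}, {6}, {3} are disjoint, each induces a connected subgraph, and every pair is joined by at least one edge of G. Contracting each set to a single vertex therefore yields K_{5} as a minor, and since treewidth is minor-monotone, tw(G) ≥ tw(K_{5}) = 4. Therefore the treewidth is 4.

Treewidth 4.
One optimal decomposition is:
Bags: B1 = {1, 4, 6, 7, 8}  B2 = {4, 5, 6, 7, 8}  B3 = {4, 6, 7, 8, 9}  B4 = {3, 4, 6, 7, 8}  B5 = {2, 4, 6, 7, 8}
Tree: B1–B2, B2–B3, B3–B4, B4–B5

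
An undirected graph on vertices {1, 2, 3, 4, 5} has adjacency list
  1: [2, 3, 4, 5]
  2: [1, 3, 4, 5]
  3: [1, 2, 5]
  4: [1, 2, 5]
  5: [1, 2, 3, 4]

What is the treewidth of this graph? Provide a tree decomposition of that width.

The largest bag has 4 vertices, giving width 3; this decomposition certifies tw(G) ≤ 3. For the lower bound, the 4 vertices {1, 2, 3, 5} are pairwise adjacent, and any tree decomposition puts a clique entirely inside one bag — forcing width ≥ 3. Hence tw(G) = 3 exactly.

Treewidth 3.
One optimal decomposition is:
Bags: B1 = {1, 2, 4, 5}  B2 = {1, 2, 3, 5}
Tree: B1–B2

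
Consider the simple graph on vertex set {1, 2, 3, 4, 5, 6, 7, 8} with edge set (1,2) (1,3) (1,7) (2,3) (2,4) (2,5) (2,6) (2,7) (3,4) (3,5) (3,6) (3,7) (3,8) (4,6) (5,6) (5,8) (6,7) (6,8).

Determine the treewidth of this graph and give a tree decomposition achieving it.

Each bag holds 4 vertices, so the decomposition has width 3, which upper-bounds the treewidth. For the lower bound, the 4 vertices {3, 5, 6, 8} are pairwise adjacent, and any tree decomposition puts a clique entirely inside one bag — forcing width ≥ 3. Therefore the treewidth is 3.

Treewidth 3.
One such decomposition:
Bags: B1 = {3, 5, 6, 8}  B2 = {2, 3, 5, 6}  B3 = {2, 3, 6, 7}  B4 = {2, 3, 4, 6}  B5 = {1, 2, 3, 7}
Tree: B1–B2, B2–B3, B3–B4, B3–B5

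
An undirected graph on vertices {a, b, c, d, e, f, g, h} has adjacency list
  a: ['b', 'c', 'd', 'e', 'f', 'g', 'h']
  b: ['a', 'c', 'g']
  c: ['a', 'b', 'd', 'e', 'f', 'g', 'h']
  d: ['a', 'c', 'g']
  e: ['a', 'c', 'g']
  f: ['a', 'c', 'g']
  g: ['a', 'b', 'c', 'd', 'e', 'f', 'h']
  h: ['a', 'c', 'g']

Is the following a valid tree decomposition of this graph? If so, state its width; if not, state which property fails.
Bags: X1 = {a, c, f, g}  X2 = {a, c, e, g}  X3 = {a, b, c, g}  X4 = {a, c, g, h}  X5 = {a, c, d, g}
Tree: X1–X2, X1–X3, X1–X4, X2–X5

Every vertex of G appears in some bag (union = {a, b, c, d, e, f, g, h}); every edge is covered by a bag; and for each vertex v the set of bags containing v is connected in the bag tree. The decomposition is therefore valid. The largest bag has 4 vertices, so the width is 3.

Yes; width 3.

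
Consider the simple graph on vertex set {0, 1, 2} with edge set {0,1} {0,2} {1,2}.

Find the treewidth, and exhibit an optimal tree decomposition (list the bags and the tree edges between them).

Treewidth 2.
One such decomposition:
Bags: B1 = {0, 1, 2}
Tree: (single bag)

With just one bag of size 3, the width is 3 − 1 = 2, so tw(G) ≤ 2. Conversely, {0, 1, 2} is a clique of size 3, and the vertices of any clique must share a bag in every tree decomposition; so some bag has ≥ 3 vertices and tw(G) ≥ 2. Therefore the treewidth is 2.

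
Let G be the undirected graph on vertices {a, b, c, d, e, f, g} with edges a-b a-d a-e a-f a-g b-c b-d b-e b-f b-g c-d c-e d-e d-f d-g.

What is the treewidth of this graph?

A width-3 tree decomposition is:
Bags: B1 = {a, b, d, e}  B2 = {a, b, d, g}  B3 = {a, b, d, f}  B4 = {b, c, d, e}
Tree: B1–B2, B1–B3, B1–B4
The largest bag has 4 vertices, giving width 3; this decomposition certifies tw(G) ≤ 3. Conversely, {b, c, d, e} is a clique of size 4, and the vertices of any clique must share a bag in every tree decomposition; so some bag has ≥ 4 vertices and tw(G) ≥ 3. Combining the bounds, tw(G) = 3.

3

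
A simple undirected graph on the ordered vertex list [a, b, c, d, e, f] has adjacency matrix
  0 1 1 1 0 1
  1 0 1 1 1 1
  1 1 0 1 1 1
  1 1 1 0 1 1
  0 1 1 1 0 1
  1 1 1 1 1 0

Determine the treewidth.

A width-4 tree decomposition is:
Bags: B1 = {a, b, c, d, f}  B2 = {b, c, d, e, f}
Tree: B1–B2
The largest bag has 5 vertices, giving width 4; this decomposition certifies tw(G) ≤ 4. On the other hand G contains the 5-clique {b, c, d, e, f}. A clique must lie in a single bag of any decomposition, so no decomposition can have width below 4. The upper and lower bounds meet at 4, so that is the treewidth.

4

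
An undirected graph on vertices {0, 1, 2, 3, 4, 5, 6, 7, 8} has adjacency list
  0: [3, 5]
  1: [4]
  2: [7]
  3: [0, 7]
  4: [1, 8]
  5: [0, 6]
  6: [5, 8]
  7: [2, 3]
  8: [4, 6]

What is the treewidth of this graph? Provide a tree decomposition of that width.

Treewidth 1.
Bags: B1 = {1, 4}  B2 = {4, 8}  B3 = {6, 8}  B4 = {5, 6}  B5 = {0, 5}  B6 = {0, 3}  B7 = {3, 7}  B8 = {2, 7}
Tree: B1–B2, B2–B3, B3–B4, B4–B5, B5–B6, B6–B7, B7–B8

Each bag holds 2 vertices, so the decomposition has width 1, which upper-bounds the treewidth. G has an edge, so its treewidth is at least 1. The upper and lower bounds meet at 1, so that is the treewidth.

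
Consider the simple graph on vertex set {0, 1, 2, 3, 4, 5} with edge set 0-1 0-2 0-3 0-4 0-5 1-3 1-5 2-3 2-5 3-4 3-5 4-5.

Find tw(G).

3

A width-3 tree decomposition is:
Bags: B1 = {0, 1, 3, 5}  B2 = {0, 2, 3, 5}  B3 = {0, 3, 4, 5}
Tree: B1–B2, B1–B3
Each bag holds 4 vertices, so the decomposition has width 3, which upper-bounds the treewidth. For the lower bound, the 4 vertices {0, 1, 3, 5} are pairwise adjacent, and any tree decomposition puts a clique entirely inside one bag — forcing width ≥ 3. The upper and lower bounds meet at 3, so that is the treewidth.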